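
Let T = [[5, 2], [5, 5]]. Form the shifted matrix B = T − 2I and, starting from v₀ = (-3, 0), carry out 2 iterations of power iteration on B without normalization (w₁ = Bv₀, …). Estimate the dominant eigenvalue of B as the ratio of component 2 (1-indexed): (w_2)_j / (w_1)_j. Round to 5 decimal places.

B = T − 2I has rows (3, 2); (5, 3)
w1 = Bv₀ = (-9, -15)
w2 = Bw1 = (-57, -90)
Ratio: -90/-15 = 6.00000

μ ≈ 6.00000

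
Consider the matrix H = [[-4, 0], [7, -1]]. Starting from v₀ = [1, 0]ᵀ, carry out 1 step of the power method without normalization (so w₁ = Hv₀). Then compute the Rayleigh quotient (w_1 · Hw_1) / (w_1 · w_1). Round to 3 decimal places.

-4.754

w1 = Hv₀ = (-4, 7)
Hw1 = (16, -35)
w1·Hw1 = (-4)·16 + 7·(-35) = -309; w1·w1 = (-4)·(-4) + 7·7 = 65
λ ≈ -309/65 = -4.754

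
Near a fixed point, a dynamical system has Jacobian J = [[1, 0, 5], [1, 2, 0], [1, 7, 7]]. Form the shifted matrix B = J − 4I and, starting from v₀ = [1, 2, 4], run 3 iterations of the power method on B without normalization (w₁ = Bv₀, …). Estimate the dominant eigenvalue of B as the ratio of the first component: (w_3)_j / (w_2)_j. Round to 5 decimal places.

B = J − 4I has rows (-3, 0, 5); (1, -2, 0); (1, 7, 3)
w1 = Bv₀ = ((-3)·1 + 0·2 + 5·4; 1·1 + (-2)·2 + 0·4; 1·1 + 7·2 + 3·4) = (17, -3, 27)
w2 = Bw1 = ((-3)·17 + 0·(-3) + 5·27; 1·17 + (-2)·(-3) + 0·27; 1·17 + 7·(-3) + 3·27) = (84, 23, 77)
w3 = Bw2 = (133, 38, 476)
Ratio: 133/84 = 1.58333

μ ≈ 1.58333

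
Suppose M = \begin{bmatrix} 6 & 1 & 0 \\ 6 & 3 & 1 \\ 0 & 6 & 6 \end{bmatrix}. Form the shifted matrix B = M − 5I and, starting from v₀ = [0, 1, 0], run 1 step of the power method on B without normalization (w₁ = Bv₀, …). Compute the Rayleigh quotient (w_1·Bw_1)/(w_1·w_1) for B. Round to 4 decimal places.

μ ≈ -1.6829

B = M − 5I has rows (1, 1, 0); (6, -2, 1); (0, 6, 1)
w1 = Bv₀ = (1, -2, 6)
Bw1 = (-1, 16, -6)
w1·Bw1 = -69; w1·w1 = 41; μ ≈ -69/41 = -1.6829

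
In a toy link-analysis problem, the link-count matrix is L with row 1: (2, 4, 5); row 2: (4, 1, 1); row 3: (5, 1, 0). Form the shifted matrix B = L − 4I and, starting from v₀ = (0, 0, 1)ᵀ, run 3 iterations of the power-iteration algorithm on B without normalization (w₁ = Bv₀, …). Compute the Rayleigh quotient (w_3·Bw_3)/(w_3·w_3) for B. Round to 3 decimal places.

B = L − 4I has rows (-2, 4, 5); (4, -3, 1); (5, 1, -4)
w1 = Bv₀ = ((-2)·0 + 4·0 + 5·1; 4·0 + (-3)·0 + 1·1; 5·0 + 1·0 + (-4)·1) = (5, 1, -4)
w2 = Bw1 = ((-2)·5 + 4·1 + 5·(-4); 4·5 + (-3)·1 + 1·(-4); 5·5 + 1·1 + (-4)·(-4)) = (-26, 13, 42)
w3 = Bw2 = (314, -101, -285)
Bw3 = (-2457, 1274, 2609)
w3·Bw3 = -1643737; w3·w3 = 190022; μ ≈ -1643737/190022 = -8.650

-8.650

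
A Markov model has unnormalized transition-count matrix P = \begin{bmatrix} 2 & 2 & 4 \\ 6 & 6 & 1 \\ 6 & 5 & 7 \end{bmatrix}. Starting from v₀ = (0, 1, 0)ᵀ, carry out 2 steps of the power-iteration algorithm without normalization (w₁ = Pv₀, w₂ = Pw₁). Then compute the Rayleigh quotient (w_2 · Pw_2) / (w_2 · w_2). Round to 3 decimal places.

w1 = Pv₀ = (2, 6, 5)
w2 = Pw1 = (36, 53, 77)
Pw2 = (486, 611, 1020)
w2·Pw2 = 36·486 + 53·611 + 77·1020 = 128419; w2·w2 = 36·36 + 53·53 + 77·77 = 10034
λ ≈ 128419/10034 = 12.798

12.798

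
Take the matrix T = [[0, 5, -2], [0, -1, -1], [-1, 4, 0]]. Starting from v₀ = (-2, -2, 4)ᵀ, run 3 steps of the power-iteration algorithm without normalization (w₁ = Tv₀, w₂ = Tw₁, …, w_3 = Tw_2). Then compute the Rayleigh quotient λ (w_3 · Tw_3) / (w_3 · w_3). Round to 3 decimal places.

w1 = Tv₀ = (0·(-2) + 5·(-2) + (-2)·4; 0·(-2) + (-1)·(-2) + (-1)·4; (-1)·(-2) + 4·(-2) + 0·4) = (-18, -2, -6)
w2 = Tw1 = (0·(-18) + 5·(-2) + (-2)·(-6); 0·(-18) + (-1)·(-2) + (-1)·(-6); (-1)·(-18) + 4·(-2) + 0·(-6)) = (2, 8, 10)
w3 = Tw2 = (20, -18, 30)
Tw3 = (-150, -12, -92)
w3·Tw3 = 20·(-150) + (-18)·(-12) + 30·(-92) = -5544; w3·w3 = 20·20 + (-18)·(-18) + 30·30 = 1624
λ ≈ -5544/1624 = -3.414

-3.414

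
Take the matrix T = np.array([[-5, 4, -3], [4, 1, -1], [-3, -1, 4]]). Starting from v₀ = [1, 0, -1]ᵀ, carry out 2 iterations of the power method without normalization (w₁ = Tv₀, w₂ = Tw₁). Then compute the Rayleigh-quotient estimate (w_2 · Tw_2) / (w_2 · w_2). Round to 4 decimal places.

w1 = Tv₀ = ((-5)·1 + 4·0 + (-3)·(-1); 4·1 + 1·0 + (-1)·(-1); (-3)·1 + (-1)·0 + 4·(-1)) = (-2, 5, -7)
w2 = Tw1 = ((-5)·(-2) + 4·5 + (-3)·(-7); 4·(-2) + 1·5 + (-1)·(-7); (-3)·(-2) + (-1)·5 + 4·(-7)) = (51, 4, -27)
Tw2 = (-158, 235, -265)
w2·Tw2 = 51·(-158) + 4·235 + (-27)·(-265) = 37; w2·w2 = 51·51 + 4·4 + (-27)·(-27) = 3346
λ ≈ 37/3346 = 0.0111

0.0111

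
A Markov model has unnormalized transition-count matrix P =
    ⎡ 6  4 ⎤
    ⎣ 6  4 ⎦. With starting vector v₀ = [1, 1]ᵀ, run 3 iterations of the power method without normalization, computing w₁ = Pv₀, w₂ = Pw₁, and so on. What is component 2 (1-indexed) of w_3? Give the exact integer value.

w1 = Pv₀ = (10, 10)
w2 = Pw1 = (100, 100)
w3 = Pw2 = (1000, 1000)
The requested component of w3 is 1000.

1000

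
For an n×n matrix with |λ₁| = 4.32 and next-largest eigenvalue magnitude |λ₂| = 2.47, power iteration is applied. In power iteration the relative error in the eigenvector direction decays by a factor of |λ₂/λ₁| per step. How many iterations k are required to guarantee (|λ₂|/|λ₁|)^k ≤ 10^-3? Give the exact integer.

|λ₂/λ₁| = 2.47/4.32 = 0.57176
Need k ≥ ln(10^-3) / ln(0.57176) = -6.9078 / -0.5590 ≈ 12.357
Smallest integer k satisfying the bound: 13

13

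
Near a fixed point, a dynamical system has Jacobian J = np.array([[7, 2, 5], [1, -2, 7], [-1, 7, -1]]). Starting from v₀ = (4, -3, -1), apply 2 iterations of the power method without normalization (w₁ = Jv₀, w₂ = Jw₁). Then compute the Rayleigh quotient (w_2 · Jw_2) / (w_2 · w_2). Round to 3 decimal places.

λ ≈ -4.448

w1 = Jv₀ = (7·4 + 2·(-3) + 5·(-1); 1·4 + (-2)·(-3) + 7·(-1); (-1)·4 + 7·(-3) + (-1)·(-1)) = (17, 3, -24)
w2 = Jw1 = (7·17 + 2·3 + 5·(-24); 1·17 + (-2)·3 + 7·(-24); (-1)·17 + 7·3 + (-1)·(-24)) = (5, -157, 28)
Jw2 = (-139, 515, -1132)
w2·Jw2 = 5·(-139) + (-157)·515 + 28·(-1132) = -113246; w2·w2 = 5·5 + (-157)·(-157) + 28·28 = 25458
λ ≈ -113246/25458 = -4.448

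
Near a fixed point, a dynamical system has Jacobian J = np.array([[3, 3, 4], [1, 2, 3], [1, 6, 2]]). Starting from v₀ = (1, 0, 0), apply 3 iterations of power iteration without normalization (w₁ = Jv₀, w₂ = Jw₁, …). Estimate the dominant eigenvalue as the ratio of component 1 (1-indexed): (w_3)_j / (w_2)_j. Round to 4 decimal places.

7.2500

w1 = Jv₀ = (3·1 + 3·0 + 4·0; 1·1 + 2·0 + 3·0; 1·1 + 6·0 + 2·0) = (3, 1, 1)
w2 = Jw1 = (3·3 + 3·1 + 4·1; 1·3 + 2·1 + 3·1; 1·3 + 6·1 + 2·1) = (16, 8, 11)
w3 = Jw2 = (116, 65, 86)
Ratio at component: 116 / 16 = 7.2500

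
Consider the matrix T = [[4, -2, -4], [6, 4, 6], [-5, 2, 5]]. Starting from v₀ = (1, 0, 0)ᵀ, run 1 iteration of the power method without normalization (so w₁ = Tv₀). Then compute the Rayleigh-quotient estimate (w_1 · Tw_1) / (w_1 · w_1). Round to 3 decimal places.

λ ≈ 4.792

w1 = Tv₀ = (4·1 + (-2)·0 + (-4)·0; 6·1 + 4·0 + 6·0; (-5)·1 + 2·0 + 5·0) = (4, 6, -5)
Tw1 = (24, 18, -33)
w1·Tw1 = 4·24 + 6·18 + (-5)·(-33) = 369; w1·w1 = 4·4 + 6·6 + (-5)·(-5) = 77
λ ≈ 369/77 = 4.792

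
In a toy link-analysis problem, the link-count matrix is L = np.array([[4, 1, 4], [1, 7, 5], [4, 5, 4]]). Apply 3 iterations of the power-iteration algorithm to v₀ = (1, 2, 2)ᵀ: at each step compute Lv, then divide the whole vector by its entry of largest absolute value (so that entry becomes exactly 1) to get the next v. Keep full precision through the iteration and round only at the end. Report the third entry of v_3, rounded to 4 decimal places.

Lv0 = (14.00000, 25.00000, 22.00000); divide by 25.00000 → v1 = (0.56000, 1.00000, 0.88000)
Lv1 = (6.76000, 11.96000, 10.76000); divide by 11.96000 → v2 = (0.56522, 1.00000, 0.89967)
Lv2 = (6.85953, 12.06355, 10.85953); divide by 12.06355 → v3 = (0.56862, 1.00000, 0.90019)
Requested entry of v3: 3247/3607 = 0.9002

0.9002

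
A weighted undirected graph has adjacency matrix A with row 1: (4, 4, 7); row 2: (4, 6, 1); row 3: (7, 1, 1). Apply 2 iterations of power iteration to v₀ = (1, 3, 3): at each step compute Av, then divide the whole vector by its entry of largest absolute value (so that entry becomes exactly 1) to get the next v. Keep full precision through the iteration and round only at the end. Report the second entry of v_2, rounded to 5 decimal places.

Av0 = (37.000000, 25.000000, 13.000000); divide by 37.000000 → v1 = (1.000000, 0.675676, 0.351351)
Av1 = (9.162162, 8.405405, 8.027027); divide by 9.162162 → v2 = (1.000000, 0.917404, 0.876106)
Requested entry of v2: 311/339 = 0.91740

0.91740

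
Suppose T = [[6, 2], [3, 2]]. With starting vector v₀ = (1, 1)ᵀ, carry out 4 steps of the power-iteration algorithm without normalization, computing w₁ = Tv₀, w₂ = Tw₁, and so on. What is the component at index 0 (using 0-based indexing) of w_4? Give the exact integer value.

2980

w1 = Tv₀ = (8, 5)
w2 = Tw1 = (58, 34)
w3 = Tw2 = (416, 242)
w4 = Tw3 = (2980, 1732)
The requested component of w4 is 2980.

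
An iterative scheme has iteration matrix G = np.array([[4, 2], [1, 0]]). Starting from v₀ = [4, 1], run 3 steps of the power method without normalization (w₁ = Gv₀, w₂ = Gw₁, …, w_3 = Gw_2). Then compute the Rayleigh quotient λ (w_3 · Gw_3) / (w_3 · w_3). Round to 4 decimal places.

4.4495

w1 = Gv₀ = (4·4 + 2·1; 1·4 + 0·1) = (18, 4)
w2 = Gw1 = (4·18 + 2·4; 1·18 + 0·4) = (80, 18)
w3 = Gw2 = (356, 80)
Gw3 = (1584, 356)
w3·Gw3 = 356·1584 + 80·356 = 592384; w3·w3 = 356·356 + 80·80 = 133136
λ ≈ 592384/133136 = 4.4495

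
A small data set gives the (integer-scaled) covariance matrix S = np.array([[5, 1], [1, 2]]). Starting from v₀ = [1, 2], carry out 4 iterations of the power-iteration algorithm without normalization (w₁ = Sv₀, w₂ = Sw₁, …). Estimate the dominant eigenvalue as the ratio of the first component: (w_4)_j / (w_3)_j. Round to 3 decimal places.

5.341

w1 = Sv₀ = (5·1 + 1·2; 1·1 + 2·2) = (7, 5)
w2 = Sw1 = (5·7 + 1·5; 1·7 + 2·5) = (40, 17)
w3 = Sw2 = (217, 74)
w4 = Sw3 = (1159, 365)
Ratio at component: 1159 / 217 = 5.341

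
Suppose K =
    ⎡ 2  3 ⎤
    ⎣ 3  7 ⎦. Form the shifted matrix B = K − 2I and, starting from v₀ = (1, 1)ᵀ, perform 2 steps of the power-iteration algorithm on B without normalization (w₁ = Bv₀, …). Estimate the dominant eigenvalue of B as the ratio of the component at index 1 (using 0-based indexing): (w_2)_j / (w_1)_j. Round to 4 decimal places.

μ ≈ 6.1250

B = K − 2I has rows (0, 3); (3, 5)
w1 = Bv₀ = (3, 8)
w2 = Bw1 = (24, 49)
Ratio: 49/8 = 6.1250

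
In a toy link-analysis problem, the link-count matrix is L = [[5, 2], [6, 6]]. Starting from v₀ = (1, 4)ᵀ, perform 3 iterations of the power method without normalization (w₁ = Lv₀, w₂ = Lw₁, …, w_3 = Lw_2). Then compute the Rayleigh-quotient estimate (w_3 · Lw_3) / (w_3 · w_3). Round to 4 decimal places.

8.9888

w1 = Lv₀ = (5·1 + 2·4; 6·1 + 6·4) = (13, 30)
w2 = Lw1 = (5·13 + 2·30; 6·13 + 6·30) = (125, 258)
w3 = Lw2 = (1141, 2298)
Lw3 = (10301, 20634)
w3·Lw3 = 1141·10301 + 2298·20634 = 59170373; w3·w3 = 1141·1141 + 2298·2298 = 6582685
λ ≈ 59170373/6582685 = 8.9888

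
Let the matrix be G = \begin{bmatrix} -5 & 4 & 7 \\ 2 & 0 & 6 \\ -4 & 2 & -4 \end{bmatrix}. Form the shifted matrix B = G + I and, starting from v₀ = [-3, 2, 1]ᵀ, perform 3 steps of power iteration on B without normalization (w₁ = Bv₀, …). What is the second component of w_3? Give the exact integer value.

B = G + I has rows (-4, 4, 7); (2, 1, 6); (-4, 2, -3)
w1 = Bv₀ = (27, 2, 13)
w2 = Bw1 = (-9, 134, -143)
w3 = Bw2 = (-429, -742, 733)
Requested component of w3: -742

-742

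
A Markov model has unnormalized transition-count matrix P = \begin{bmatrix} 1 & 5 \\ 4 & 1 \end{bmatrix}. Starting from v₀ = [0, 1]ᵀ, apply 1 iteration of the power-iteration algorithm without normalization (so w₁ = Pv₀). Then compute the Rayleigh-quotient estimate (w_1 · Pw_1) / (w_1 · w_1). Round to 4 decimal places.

λ ≈ 2.7308

w1 = Pv₀ = (1·0 + 5·1; 4·0 + 1·1) = (5, 1)
Pw1 = (10, 21)
w1·Pw1 = 5·10 + 1·21 = 71; w1·w1 = 5·5 + 1·1 = 26
λ ≈ 71/26 = 2.7308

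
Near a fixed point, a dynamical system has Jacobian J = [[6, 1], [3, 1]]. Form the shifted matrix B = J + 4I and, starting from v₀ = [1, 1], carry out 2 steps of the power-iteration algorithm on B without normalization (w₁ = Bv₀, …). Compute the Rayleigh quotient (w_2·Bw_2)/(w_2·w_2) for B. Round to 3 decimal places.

B = J + 4I has rows (10, 1); (3, 5)
w1 = Bv₀ = (10·1 + 1·1; 3·1 + 5·1) = (11, 8)
w2 = Bw1 = (10·11 + 1·8; 3·11 + 5·8) = (118, 73)
Bw2 = (1253, 719)
w2·Bw2 = 200341; w2·w2 = 19253; μ ≈ 200341/19253 = 10.406

10.406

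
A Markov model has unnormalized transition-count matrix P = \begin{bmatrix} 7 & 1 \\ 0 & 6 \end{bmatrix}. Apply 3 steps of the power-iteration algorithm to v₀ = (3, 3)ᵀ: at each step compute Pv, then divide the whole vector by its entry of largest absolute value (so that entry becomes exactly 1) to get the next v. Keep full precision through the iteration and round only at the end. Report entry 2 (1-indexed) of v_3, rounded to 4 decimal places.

0.4596

Pv0 = (24.00000, 18.00000); divide by 24.00000 → v1 = (1.00000, 0.75000)
Pv1 = (7.75000, 4.50000); divide by 7.75000 → v2 = (1.00000, 0.58065)
Pv2 = (7.58065, 3.48387); divide by 7.58065 → v3 = (1.00000, 0.45957)
Requested entry of v3: 648/1410 = 0.4596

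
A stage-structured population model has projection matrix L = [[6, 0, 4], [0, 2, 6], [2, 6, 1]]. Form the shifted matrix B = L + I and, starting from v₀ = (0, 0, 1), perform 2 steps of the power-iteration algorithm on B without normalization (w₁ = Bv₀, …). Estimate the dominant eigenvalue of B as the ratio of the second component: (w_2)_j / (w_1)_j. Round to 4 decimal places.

5.0000

B = L + I has rows (7, 0, 4); (0, 3, 6); (2, 6, 2)
w1 = Bv₀ = (4, 6, 2)
w2 = Bw1 = (36, 30, 48)
Ratio: 30/6 = 5.0000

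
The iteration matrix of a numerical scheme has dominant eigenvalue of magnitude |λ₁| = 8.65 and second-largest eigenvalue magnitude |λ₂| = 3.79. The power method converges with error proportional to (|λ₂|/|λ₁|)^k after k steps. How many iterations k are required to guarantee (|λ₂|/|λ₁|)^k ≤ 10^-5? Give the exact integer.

14

|λ₂/λ₁| = 3.79/8.65 = 0.43815
Need k ≥ ln(10^-5) / ln(0.43815) = -11.5129 / -0.8252 ≈ 13.952
Smallest integer k satisfying the bound: 14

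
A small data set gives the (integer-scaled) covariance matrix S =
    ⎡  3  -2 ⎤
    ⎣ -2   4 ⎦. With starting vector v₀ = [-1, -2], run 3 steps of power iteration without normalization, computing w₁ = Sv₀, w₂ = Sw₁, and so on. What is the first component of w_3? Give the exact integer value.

97

w1 = Sv₀ = (3·(-1) + (-2)·(-2); (-2)·(-1) + 4·(-2)) = (1, -6)
w2 = Sw1 = (3·1 + (-2)·(-6); (-2)·1 + 4·(-6)) = (15, -26)
w3 = Sw2 = (97, -134)
The requested component of w3 is 97.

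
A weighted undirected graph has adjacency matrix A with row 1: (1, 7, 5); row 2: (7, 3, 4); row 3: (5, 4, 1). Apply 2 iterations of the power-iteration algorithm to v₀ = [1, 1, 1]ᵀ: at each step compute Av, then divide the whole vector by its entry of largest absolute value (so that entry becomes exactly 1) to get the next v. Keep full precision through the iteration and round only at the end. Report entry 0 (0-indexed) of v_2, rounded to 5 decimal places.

Av0 = (13.000000, 14.000000, 10.000000); divide by 14.000000 → v1 = (0.928571, 1.000000, 0.714286)
Av1 = (11.500000, 12.357143, 9.357143); divide by 12.357143 → v2 = (0.930636, 1.000000, 0.757225)
Requested entry of v2: 161/173 = 0.93064

0.93064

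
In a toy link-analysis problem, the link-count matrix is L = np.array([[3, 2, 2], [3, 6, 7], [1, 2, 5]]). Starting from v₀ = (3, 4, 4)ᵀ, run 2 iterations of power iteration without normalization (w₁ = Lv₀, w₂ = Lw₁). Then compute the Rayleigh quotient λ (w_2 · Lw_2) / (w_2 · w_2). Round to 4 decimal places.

10.3683

w1 = Lv₀ = (3·3 + 2·4 + 2·4; 3·3 + 6·4 + 7·4; 1·3 + 2·4 + 5·4) = (25, 61, 31)
w2 = Lw1 = (3·25 + 2·61 + 2·31; 3·25 + 6·61 + 7·31; 1·25 + 2·61 + 5·31) = (259, 658, 302)
Lw2 = (2697, 6839, 3085)
w2·Lw2 = 259·2697 + 658·6839 + 302·3085 = 6130255; w2·w2 = 259·259 + 658·658 + 302·302 = 591249
λ ≈ 6130255/591249 = 10.3683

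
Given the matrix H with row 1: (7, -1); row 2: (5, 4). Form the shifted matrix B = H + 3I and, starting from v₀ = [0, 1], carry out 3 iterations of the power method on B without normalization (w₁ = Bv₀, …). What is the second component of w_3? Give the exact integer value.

B = H + 3I has rows (10, -1); (5, 7)
w1 = Bv₀ = (-1, 7)
w2 = Bw1 = (-17, 44)
w3 = Bw2 = (-214, 223)
Requested component of w3: 223

223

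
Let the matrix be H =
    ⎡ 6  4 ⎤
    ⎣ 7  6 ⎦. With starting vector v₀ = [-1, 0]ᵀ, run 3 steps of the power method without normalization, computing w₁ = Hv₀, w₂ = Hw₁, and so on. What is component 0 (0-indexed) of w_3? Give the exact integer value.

w1 = Hv₀ = (-6, -7)
w2 = Hw1 = (-64, -84)
w3 = Hw2 = (-720, -952)
The requested component of w3 is -720.

-720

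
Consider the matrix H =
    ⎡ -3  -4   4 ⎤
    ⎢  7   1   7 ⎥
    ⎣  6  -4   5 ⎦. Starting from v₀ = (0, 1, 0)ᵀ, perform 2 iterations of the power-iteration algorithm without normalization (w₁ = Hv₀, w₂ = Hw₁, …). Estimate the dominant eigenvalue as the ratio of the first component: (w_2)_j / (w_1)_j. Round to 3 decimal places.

w1 = Hv₀ = ((-3)·0 + (-4)·1 + 4·0; 7·0 + 1·1 + 7·0; 6·0 + (-4)·1 + 5·0) = (-4, 1, -4)
w2 = Hw1 = ((-3)·(-4) + (-4)·1 + 4·(-4); 7·(-4) + 1·1 + 7·(-4); 6·(-4) + (-4)·1 + 5·(-4)) = (-8, -55, -48)
Ratio at component: -8 / -4 = 2.000

λ ≈ 2.000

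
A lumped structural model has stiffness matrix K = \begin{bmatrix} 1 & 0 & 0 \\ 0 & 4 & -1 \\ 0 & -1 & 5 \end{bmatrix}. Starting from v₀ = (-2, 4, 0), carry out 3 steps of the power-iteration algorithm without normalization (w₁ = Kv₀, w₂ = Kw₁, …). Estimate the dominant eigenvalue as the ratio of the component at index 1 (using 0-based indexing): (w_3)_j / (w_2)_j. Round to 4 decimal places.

w1 = Kv₀ = (1·(-2) + 0·4 + 0·0; 0·(-2) + 4·4 + (-1)·0; 0·(-2) + (-1)·4 + 5·0) = (-2, 16, -4)
w2 = Kw1 = (1·(-2) + 0·16 + 0·(-4); 0·(-2) + 4·16 + (-1)·(-4); 0·(-2) + (-1)·16 + 5·(-4)) = (-2, 68, -36)
w3 = Kw2 = (-2, 308, -248)
Ratio at component: 308 / 68 = 4.5294

λ ≈ 4.5294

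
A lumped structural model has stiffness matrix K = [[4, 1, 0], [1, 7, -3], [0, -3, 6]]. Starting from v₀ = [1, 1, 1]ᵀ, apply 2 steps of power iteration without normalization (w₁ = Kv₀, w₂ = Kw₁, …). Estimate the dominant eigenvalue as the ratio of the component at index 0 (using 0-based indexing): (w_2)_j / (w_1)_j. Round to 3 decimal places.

λ ≈ 5.000

w1 = Kv₀ = (4·1 + 1·1 + 0·1; 1·1 + 7·1 + (-3)·1; 0·1 + (-3)·1 + 6·1) = (5, 5, 3)
w2 = Kw1 = (4·5 + 1·5 + 0·3; 1·5 + 7·5 + (-3)·3; 0·5 + (-3)·5 + 6·3) = (25, 31, 3)
Ratio at component: 25 / 5 = 5.000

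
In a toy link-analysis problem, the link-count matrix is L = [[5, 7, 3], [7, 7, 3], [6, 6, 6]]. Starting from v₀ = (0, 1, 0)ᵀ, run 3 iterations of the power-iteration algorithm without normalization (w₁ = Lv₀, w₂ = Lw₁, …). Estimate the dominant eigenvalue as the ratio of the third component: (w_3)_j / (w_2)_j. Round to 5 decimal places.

w1 = Lv₀ = (7, 7, 6)
w2 = Lw1 = (102, 116, 120)
w3 = Lw2 = (1682, 1886, 2028)
Ratio at component: 2028 / 120 = 16.90000

λ ≈ 16.90000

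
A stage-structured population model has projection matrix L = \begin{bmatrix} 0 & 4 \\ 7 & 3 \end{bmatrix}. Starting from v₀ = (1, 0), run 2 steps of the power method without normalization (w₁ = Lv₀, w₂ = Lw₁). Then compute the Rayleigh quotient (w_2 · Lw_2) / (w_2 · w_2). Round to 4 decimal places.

w1 = Lv₀ = (0·1 + 4·0; 7·1 + 3·0) = (0, 7)
w2 = Lw1 = (0·0 + 4·7; 7·0 + 3·7) = (28, 21)
Lw2 = (84, 259)
w2·Lw2 = 28·84 + 21·259 = 7791; w2·w2 = 28·28 + 21·21 = 1225
λ ≈ 7791/1225 = 6.3600

λ ≈ 6.3600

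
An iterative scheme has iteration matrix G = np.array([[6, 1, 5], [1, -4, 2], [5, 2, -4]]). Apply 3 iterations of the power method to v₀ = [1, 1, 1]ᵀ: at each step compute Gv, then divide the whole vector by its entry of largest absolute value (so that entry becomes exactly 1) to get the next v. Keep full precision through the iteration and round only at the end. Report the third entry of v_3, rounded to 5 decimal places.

0.37760

Gv0 = (12.000000, -1.000000, 3.000000); divide by 12.000000 → v1 = (1.000000, -0.083333, 0.250000)
Gv1 = (7.166667, 1.833333, 3.833333); divide by 7.166667 → v2 = (1.000000, 0.255814, 0.534884)
Gv2 = (8.930233, 1.046512, 3.372093); divide by 8.930233 → v3 = (1.000000, 0.117188, 0.377604)
Requested entry of v3: 290/768 = 0.37760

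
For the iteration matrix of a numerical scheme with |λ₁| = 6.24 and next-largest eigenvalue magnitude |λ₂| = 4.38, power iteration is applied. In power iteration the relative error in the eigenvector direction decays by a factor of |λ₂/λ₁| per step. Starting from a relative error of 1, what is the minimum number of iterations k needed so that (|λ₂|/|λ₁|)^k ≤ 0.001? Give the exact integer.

20

|λ₂/λ₁| = 4.38/6.24 = 0.70192
Need k ≥ ln(0.001) / ln(0.70192) = -6.9078 / -0.3539 ≈ 19.517
Smallest integer k satisfying the bound: 20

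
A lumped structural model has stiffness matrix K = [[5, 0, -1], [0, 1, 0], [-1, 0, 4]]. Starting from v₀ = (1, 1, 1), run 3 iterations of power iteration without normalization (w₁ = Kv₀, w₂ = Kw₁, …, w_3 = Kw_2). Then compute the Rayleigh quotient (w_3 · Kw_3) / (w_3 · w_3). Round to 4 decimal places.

w1 = Kv₀ = (5·1 + 0·1 + (-1)·1; 0·1 + 1·1 + 0·1; (-1)·1 + 0·1 + 4·1) = (4, 1, 3)
w2 = Kw1 = (5·4 + 0·1 + (-1)·3; 0·4 + 1·1 + 0·3; (-1)·4 + 0·1 + 4·3) = (17, 1, 8)
w3 = Kw2 = (77, 1, 15)
Kw3 = (370, 1, -17)
w3·Kw3 = 77·370 + 1·1 + 15·(-17) = 28236; w3·w3 = 77·77 + 1·1 + 15·15 = 6155
λ ≈ 28236/6155 = 4.5875

4.5875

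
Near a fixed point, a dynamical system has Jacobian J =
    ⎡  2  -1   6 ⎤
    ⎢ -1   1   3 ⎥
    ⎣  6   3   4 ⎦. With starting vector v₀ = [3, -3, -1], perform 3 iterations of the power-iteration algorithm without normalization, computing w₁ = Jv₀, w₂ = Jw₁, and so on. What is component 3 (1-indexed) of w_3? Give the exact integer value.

323

w1 = Jv₀ = (2·3 + (-1)·(-3) + 6·(-1); (-1)·3 + 1·(-3) + 3·(-1); 6·3 + 3·(-3) + 4·(-1)) = (3, -9, 5)
w2 = Jw1 = (2·3 + (-1)·(-9) + 6·5; (-1)·3 + 1·(-9) + 3·5; 6·3 + 3·(-9) + 4·5) = (45, 3, 11)
w3 = Jw2 = (153, -9, 323)
The requested component of w3 is 323.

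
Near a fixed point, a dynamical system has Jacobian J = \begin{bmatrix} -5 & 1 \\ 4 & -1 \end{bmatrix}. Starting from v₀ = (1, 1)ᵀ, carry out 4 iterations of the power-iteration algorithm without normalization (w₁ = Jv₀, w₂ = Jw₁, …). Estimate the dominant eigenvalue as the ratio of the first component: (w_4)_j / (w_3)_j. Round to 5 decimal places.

-5.82836

w1 = Jv₀ = (-4, 3)
w2 = Jw1 = (23, -19)
w3 = Jw2 = (-134, 111)
w4 = Jw3 = (781, -647)
Ratio at component: 781 / -134 = -5.82836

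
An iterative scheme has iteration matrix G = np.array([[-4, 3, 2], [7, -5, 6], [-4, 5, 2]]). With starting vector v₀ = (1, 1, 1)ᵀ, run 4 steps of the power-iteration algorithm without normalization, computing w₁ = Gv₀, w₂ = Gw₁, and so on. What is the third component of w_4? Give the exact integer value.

w1 = Gv₀ = (1, 8, 3)
w2 = Gw1 = (26, -15, 42)
w3 = Gw2 = (-65, 509, -95)
w4 = Gw3 = (1597, -3570, 2615)
The requested component of w4 is 2615.

2615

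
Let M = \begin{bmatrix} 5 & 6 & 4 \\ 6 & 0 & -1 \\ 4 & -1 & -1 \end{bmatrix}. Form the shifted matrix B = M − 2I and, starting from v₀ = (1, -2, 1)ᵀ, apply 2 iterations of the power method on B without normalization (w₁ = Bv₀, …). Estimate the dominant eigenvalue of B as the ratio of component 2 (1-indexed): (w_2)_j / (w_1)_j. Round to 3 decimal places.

B = M − 2I has rows (3, 6, 4); (6, -2, -1); (4, -1, -3)
w1 = Bv₀ = (3·1 + 6·(-2) + 4·1; 6·1 + (-2)·(-2) + (-1)·1; 4·1 + (-1)·(-2) + (-3)·1) = (-5, 9, 3)
w2 = Bw1 = (3·(-5) + 6·9 + 4·3; 6·(-5) + (-2)·9 + (-1)·3; 4·(-5) + (-1)·9 + (-3)·3) = (51, -51, -38)
Ratio: -51/9 = -5.667

-5.667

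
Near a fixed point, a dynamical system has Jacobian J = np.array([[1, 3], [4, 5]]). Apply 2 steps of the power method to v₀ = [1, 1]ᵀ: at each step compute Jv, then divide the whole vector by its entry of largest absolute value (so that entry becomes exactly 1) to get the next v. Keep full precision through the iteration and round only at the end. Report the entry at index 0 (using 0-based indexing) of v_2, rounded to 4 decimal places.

0.5082

Jv0 = (4.00000, 9.00000); divide by 9.00000 → v1 = (0.44444, 1.00000)
Jv1 = (3.44444, 6.77778); divide by 6.77778 → v2 = (0.50820, 1.00000)
Requested entry of v2: 31/61 = 0.5082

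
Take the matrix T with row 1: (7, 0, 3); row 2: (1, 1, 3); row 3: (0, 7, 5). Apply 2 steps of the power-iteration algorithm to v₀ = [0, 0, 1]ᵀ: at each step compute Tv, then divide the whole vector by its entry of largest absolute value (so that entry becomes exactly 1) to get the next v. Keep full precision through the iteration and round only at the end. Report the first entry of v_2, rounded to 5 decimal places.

0.78261

Tv0 = (3.000000, 3.000000, 5.000000); divide by 5.000000 → v1 = (0.600000, 0.600000, 1.000000)
Tv1 = (7.200000, 4.200000, 9.200000); divide by 9.200000 → v2 = (0.782609, 0.456522, 1.000000)
Requested entry of v2: 36/46 = 0.78261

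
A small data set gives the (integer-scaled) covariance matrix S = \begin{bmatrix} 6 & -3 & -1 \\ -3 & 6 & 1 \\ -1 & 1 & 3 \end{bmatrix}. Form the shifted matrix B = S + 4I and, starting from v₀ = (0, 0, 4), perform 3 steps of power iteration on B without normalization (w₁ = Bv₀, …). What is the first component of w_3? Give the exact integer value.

B = S + 4I has rows (10, -3, -1); (-3, 10, 1); (-1, 1, 7)
w1 = Bv₀ = (-4, 4, 28)
w2 = Bw1 = (-80, 80, 204)
w3 = Bw2 = (-1244, 1244, 1588)
Requested component of w3: -1244

-1244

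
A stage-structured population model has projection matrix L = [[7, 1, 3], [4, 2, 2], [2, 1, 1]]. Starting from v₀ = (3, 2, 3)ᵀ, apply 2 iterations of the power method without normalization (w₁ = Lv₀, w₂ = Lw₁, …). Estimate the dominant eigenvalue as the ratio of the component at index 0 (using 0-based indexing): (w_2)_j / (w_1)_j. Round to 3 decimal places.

8.719

w1 = Lv₀ = (7·3 + 1·2 + 3·3; 4·3 + 2·2 + 2·3; 2·3 + 1·2 + 1·3) = (32, 22, 11)
w2 = Lw1 = (7·32 + 1·22 + 3·11; 4·32 + 2·22 + 2·11; 2·32 + 1·22 + 1·11) = (279, 194, 97)
Ratio at component: 279 / 32 = 8.719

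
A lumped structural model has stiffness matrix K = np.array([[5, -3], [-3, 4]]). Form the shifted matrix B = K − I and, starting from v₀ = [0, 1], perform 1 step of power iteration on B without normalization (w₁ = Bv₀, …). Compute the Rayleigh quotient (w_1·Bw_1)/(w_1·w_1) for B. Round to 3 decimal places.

μ ≈ 6.500

B = K − I has rows (4, -3); (-3, 3)
w1 = Bv₀ = (-3, 3)
Bw1 = (-21, 18)
w1·Bw1 = 117; w1·w1 = 18; μ ≈ 117/18 = 6.500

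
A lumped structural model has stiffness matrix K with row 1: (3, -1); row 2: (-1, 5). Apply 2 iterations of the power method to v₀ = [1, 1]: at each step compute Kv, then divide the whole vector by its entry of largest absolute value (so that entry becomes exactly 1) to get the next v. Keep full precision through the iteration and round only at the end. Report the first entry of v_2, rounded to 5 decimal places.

0.11111

Kv0 = (2.000000, 4.000000); divide by 4.000000 → v1 = (0.500000, 1.000000)
Kv1 = (0.500000, 4.500000); divide by 4.500000 → v2 = (0.111111, 1.000000)
Requested entry of v2: 2/18 = 0.11111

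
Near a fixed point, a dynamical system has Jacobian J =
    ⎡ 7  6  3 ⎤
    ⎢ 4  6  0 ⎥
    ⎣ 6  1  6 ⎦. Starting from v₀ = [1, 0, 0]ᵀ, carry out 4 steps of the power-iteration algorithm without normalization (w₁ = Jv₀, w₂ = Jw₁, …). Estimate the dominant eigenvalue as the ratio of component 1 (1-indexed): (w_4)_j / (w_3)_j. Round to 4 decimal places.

w1 = Jv₀ = (7·1 + 6·0 + 3·0; 4·1 + 6·0 + 0·0; 6·1 + 1·0 + 6·0) = (7, 4, 6)
w2 = Jw1 = (7·7 + 6·4 + 3·6; 4·7 + 6·4 + 0·6; 6·7 + 1·4 + 6·6) = (91, 52, 82)
w3 = Jw2 = (1195, 676, 1090)
w4 = Jw3 = (15691, 8836, 14386)
Ratio at component: 15691 / 1195 = 13.1305

13.1305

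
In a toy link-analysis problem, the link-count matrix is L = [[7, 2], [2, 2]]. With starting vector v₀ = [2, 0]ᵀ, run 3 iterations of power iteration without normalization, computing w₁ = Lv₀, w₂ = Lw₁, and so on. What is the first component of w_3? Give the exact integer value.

w1 = Lv₀ = (7·2 + 2·0; 2·2 + 2·0) = (14, 4)
w2 = Lw1 = (7·14 + 2·4; 2·14 + 2·4) = (106, 36)
w3 = Lw2 = (814, 284)
The requested component of w3 is 814.

814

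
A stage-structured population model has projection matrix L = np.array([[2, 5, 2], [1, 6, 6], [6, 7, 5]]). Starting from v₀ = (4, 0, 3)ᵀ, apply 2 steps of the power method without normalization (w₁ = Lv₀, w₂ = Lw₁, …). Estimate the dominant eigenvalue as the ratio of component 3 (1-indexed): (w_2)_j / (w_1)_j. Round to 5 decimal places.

λ ≈ 11.10256

w1 = Lv₀ = (2·4 + 5·0 + 2·3; 1·4 + 6·0 + 6·3; 6·4 + 7·0 + 5·3) = (14, 22, 39)
w2 = Lw1 = (2·14 + 5·22 + 2·39; 1·14 + 6·22 + 6·39; 6·14 + 7·22 + 5·39) = (216, 380, 433)
Ratio at component: 433 / 39 = 11.10256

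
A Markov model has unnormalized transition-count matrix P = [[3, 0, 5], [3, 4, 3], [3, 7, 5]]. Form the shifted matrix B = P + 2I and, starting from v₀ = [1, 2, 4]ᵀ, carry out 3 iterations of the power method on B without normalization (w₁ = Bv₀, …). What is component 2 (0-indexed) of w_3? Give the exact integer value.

B = P + 2I has rows (5, 0, 5); (3, 6, 3); (3, 7, 7)
w1 = Bv₀ = (25, 27, 45)
w2 = Bw1 = (350, 372, 579)
w3 = Bw2 = (4645, 5019, 7707)
Requested component of w3: 7707

7707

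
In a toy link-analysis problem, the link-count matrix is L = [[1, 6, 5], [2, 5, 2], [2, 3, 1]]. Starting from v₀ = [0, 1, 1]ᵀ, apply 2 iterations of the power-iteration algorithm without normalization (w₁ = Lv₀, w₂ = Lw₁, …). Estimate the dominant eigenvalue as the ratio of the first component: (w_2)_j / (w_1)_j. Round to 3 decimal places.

6.636

w1 = Lv₀ = (11, 7, 4)
w2 = Lw1 = (73, 65, 47)
Ratio at component: 73 / 11 = 6.636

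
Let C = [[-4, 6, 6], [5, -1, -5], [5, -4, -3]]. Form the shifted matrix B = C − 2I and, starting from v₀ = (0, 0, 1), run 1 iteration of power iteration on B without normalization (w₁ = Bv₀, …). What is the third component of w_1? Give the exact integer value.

-5

B = C − 2I has rows (-6, 6, 6); (5, -3, -5); (5, -4, -5)
w1 = Bv₀ = ((-6)·0 + 6·0 + 6·1; 5·0 + (-3)·0 + (-5)·1; 5·0 + (-4)·0 + (-5)·1) = (6, -5, -5)
Requested component of w1: -5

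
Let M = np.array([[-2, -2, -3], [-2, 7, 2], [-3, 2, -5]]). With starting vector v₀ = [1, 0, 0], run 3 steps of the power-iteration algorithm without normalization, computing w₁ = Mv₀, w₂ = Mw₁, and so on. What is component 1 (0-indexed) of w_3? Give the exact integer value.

w1 = Mv₀ = (-2, -2, -3)
w2 = Mw1 = (17, -16, 17)
w3 = Mw2 = (-53, -112, -168)
The requested component of w3 is -112.

-112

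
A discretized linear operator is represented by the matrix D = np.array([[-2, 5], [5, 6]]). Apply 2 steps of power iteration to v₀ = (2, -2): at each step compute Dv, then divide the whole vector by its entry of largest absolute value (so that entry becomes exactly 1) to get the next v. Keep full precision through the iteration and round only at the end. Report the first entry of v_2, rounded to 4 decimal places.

Dv0 = (-14.00000, -2.00000); divide by -14.00000 → v1 = (1.00000, 0.14286)
Dv1 = (-1.28571, 5.85714); divide by 5.85714 → v2 = (-0.21951, 1.00000)
Requested entry of v2: 18/-82 = -0.2195

-0.2195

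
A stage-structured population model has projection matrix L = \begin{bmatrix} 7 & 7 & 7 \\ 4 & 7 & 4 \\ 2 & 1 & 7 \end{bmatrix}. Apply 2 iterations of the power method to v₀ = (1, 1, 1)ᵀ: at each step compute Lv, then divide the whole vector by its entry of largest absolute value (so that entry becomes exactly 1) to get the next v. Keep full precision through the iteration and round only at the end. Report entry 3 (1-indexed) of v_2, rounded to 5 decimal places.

Lv0 = (21.000000, 15.000000, 10.000000); divide by 21.000000 → v1 = (1.000000, 0.714286, 0.476190)
Lv1 = (15.333333, 10.904762, 6.047619); divide by 15.333333 → v2 = (1.000000, 0.711180, 0.394410)
Requested entry of v2: 127/322 = 0.39441

0.39441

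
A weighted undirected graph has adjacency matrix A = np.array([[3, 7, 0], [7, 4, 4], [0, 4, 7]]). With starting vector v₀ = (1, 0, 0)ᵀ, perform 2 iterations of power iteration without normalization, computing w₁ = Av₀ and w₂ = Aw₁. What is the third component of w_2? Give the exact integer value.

28

w1 = Av₀ = (3·1 + 7·0 + 0·0; 7·1 + 4·0 + 4·0; 0·1 + 4·0 + 7·0) = (3, 7, 0)
w2 = Aw1 = (3·3 + 7·7 + 0·0; 7·3 + 4·7 + 4·0; 0·3 + 4·7 + 7·0) = (58, 49, 28)
The requested component of w2 is 28.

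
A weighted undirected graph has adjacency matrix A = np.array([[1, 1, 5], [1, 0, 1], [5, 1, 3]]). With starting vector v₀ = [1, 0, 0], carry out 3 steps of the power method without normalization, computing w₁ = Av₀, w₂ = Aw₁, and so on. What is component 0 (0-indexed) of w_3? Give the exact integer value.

138

w1 = Av₀ = (1, 1, 5)
w2 = Aw1 = (27, 6, 21)
w3 = Aw2 = (138, 48, 204)
The requested component of w3 is 138.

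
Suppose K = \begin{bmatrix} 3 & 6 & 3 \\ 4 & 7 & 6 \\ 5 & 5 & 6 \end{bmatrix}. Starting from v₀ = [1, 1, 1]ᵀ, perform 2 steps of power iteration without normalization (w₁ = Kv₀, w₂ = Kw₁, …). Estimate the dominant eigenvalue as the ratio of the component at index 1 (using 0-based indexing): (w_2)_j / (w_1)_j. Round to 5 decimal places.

w1 = Kv₀ = (3·1 + 6·1 + 3·1; 4·1 + 7·1 + 6·1; 5·1 + 5·1 + 6·1) = (12, 17, 16)
w2 = Kw1 = (3·12 + 6·17 + 3·16; 4·12 + 7·17 + 6·16; 5·12 + 5·17 + 6·16) = (186, 263, 241)
Ratio at component: 263 / 17 = 15.47059

λ ≈ 15.47059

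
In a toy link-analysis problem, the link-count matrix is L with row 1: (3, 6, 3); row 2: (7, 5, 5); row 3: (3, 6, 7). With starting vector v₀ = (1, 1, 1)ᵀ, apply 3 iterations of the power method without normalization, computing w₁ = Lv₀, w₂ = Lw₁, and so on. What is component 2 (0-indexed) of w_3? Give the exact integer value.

w1 = Lv₀ = (12, 17, 16)
w2 = Lw1 = (186, 249, 250)
w3 = Lw2 = (2802, 3797, 3802)
The requested component of w3 is 3802.

3802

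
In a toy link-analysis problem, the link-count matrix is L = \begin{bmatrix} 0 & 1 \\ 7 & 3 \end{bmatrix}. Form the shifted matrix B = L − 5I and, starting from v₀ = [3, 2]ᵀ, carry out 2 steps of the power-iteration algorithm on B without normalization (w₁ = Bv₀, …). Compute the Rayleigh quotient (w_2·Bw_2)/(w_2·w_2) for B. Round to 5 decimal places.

B = L − 5I has rows (-5, 1); (7, -2)
w1 = Bv₀ = ((-5)·3 + 1·2; 7·3 + (-2)·2) = (-13, 17)
w2 = Bw1 = ((-5)·(-13) + 1·17; 7·(-13) + (-2)·17) = (82, -125)
Bw2 = (-535, 824)
w2·Bw2 = -146870; w2·w2 = 22349; μ ≈ -146870/22349 = -6.57166

-6.57166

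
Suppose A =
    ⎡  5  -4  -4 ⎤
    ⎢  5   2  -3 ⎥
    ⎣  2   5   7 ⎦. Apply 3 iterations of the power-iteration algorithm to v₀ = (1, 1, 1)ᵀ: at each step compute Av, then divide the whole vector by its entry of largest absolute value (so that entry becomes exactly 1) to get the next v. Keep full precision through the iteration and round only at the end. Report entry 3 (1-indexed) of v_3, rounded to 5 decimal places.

-0.42002

Av0 = (-3.000000, 4.000000, 14.000000); divide by 14.000000 → v1 = (-0.214286, 0.285714, 1.000000)
Av1 = (-6.214286, -3.500000, 8.000000); divide by 8.000000 → v2 = (-0.776786, -0.437500, 1.000000)
Av2 = (-6.133929, -7.758929, 3.258929); divide by -7.758929 → v3 = (0.790564, 1.000000, -0.420023)
Requested entry of v3: 365/-869 = -0.42002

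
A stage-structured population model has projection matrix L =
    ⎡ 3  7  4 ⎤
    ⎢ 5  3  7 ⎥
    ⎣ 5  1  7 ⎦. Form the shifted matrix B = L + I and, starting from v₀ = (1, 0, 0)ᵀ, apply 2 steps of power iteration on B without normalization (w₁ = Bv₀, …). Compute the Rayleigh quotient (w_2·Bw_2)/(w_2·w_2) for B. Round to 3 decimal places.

B = L + I has rows (4, 7, 4); (5, 4, 7); (5, 1, 8)
w1 = Bv₀ = (4, 5, 5)
w2 = Bw1 = (71, 75, 65)
Bw2 = (1069, 1110, 950)
w2·Bw2 = 220899; w2·w2 = 14891; μ ≈ 220899/14891 = 14.834

14.834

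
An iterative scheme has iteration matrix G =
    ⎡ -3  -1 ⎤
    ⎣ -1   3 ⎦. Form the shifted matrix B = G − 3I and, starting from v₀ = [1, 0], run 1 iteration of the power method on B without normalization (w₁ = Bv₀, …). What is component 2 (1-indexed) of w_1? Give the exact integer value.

-1

B = G − 3I has rows (-6, -1); (-1, 0)
w1 = Bv₀ = (-6, -1)
Requested component of w1: -1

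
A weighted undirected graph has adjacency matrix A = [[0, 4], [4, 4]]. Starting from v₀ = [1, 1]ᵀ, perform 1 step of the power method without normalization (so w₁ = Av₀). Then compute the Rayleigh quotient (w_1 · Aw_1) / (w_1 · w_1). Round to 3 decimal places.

λ ≈ 6.400

w1 = Av₀ = (4, 8)
Aw1 = (32, 48)
w1·Aw1 = 4·32 + 8·48 = 512; w1·w1 = 4·4 + 8·8 = 80
λ ≈ 512/80 = 6.400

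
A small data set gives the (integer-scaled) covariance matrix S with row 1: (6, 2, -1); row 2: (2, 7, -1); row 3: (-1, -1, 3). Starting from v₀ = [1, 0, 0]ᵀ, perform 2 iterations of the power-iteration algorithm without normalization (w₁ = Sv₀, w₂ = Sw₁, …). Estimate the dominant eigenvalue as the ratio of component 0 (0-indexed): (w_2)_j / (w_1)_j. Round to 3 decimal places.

6.833

w1 = Sv₀ = (6, 2, -1)
w2 = Sw1 = (41, 27, -11)
Ratio at component: 41 / 6 = 6.833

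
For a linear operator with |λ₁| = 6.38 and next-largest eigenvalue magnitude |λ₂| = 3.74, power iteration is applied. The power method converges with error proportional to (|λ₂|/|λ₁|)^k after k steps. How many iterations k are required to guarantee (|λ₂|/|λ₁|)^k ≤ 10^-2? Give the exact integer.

|λ₂/λ₁| = 3.74/6.38 = 0.58621
Need k ≥ ln(10^-2) / ln(0.58621) = -4.6052 / -0.5341 ≈ 8.623
Smallest integer k satisfying the bound: 9

9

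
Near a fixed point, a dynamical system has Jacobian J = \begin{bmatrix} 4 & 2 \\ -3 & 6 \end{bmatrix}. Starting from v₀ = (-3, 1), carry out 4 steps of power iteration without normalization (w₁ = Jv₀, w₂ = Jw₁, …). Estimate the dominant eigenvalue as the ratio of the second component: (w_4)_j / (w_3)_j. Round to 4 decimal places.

w1 = Jv₀ = (4·(-3) + 2·1; (-3)·(-3) + 6·1) = (-10, 15)
w2 = Jw1 = (4·(-10) + 2·15; (-3)·(-10) + 6·15) = (-10, 120)
w3 = Jw2 = (200, 750)
w4 = Jw3 = (2300, 3900)
Ratio at component: 3900 / 750 = 5.2000

5.2000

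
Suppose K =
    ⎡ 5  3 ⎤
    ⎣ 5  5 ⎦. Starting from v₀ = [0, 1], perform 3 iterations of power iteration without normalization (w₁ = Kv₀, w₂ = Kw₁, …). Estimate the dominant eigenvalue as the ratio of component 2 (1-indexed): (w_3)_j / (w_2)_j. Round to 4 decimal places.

λ ≈ 8.7500

w1 = Kv₀ = (3, 5)
w2 = Kw1 = (30, 40)
w3 = Kw2 = (270, 350)
Ratio at component: 350 / 40 = 8.7500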